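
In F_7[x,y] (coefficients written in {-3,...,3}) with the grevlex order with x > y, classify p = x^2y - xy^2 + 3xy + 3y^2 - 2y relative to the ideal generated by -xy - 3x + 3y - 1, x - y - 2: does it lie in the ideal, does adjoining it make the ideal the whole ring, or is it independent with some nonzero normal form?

x^2y - xy^2 + 3xy + 3y^2 - 2y is independent of I; its normal form modulo I is -y.

First compute the reduced Gröbner basis of I by Buchberger's algorithm.
f_1 = -xy - 3x + 3y - 1, LT = xy.
f_2 = x - y - 2, LT = x.

S(f_1,f_2): lcm = xy. S = y^2 + 3x - y + 1.
  reduce S modulo (f_1, f_2):
  remainder y^2 + 2y ≠ 0; add h_3 = y^2 + 2y to the basis.

The other S-polynomials (S(f_1,h_3), S(f_2,h_3)) all reduce to 0 modulo the current basis, so we have a Gröbner basis.
Inter-reduce: drop elements whose leading term is divisible by another's, tail-reduce, and make monic.
Reduced Gröbner basis: {y^2 + 2y, x - y - 2}.
Label its elements g_1 = y^2 + 2y, g_2 = x - y - 2.

Reduce p = x^2y - xy^2 + 3xy + 3y^2 - 2y modulo G:
  leading term x^2y: subtract (xy)·g_2 from x^2y - xy^2 + 3xy + 3y^2 - 2y → -2xy + 3y^2 - 2y
  leading term xy: subtract (-2y)·g_2 from -2xy + 3y^2 - 2y → y^2 + y
  leading term y^2: subtract (1)·g_1 from y^2 + y → -y
  leading term y: no divisor's leading term divides it; move -y to the remainder.
  normal form = -y.
The normal form is nonzero, so p ∉ I. Since p minus its normal form lies in I, I + (p) = I + (r) where r = -y; decide whether this ideal is the whole ring.
Run Buchberger on G together with r (pairs among the g_i already reduce to 0 since G is a Gröbner basis):
g_1 = y^2 + 2y, LT = y^2.
g_2 = x - y - 2, LT = x.
r = -y, LT = y.

The S-polynomials (S(g_1,g_2), S(g_1,r), S(g_2,r)) all reduce to 0 modulo the current basis, so we have a Gröbner basis.
Inter-reduce: drop elements whose leading term is divisible by another's, tail-reduce, and make monic.
Reduced Gröbner basis: {x - 2, y}.
The reduced Gröbner basis of I + (p) is {x - 2, y} ≠ {1}, a proper ideal, so the enlarged system stays consistent: p is independent of I, with normal form -y.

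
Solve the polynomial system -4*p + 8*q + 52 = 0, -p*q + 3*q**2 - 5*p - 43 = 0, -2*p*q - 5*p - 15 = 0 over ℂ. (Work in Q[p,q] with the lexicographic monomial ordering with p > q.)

{(5, -4)}

Compute a lex Gröbner basis by Buchberger's algorithm.
f_1 = -4*p + 8*q + 52, LT = p.
f_2 = -p*q - 5*p + 3*q**2 - 43, LT = p*q.
f_3 = -2*p*q - 5*p - 15, LT = p*q.

S(f_1,f_2): lcm = p*q. S = -5*p + q**2 - 13*q - 43.
  reduce S modulo (f_1, f_2, f_3):
  remainder q**2 - 23*q - 108 ≠ 0; add h_4 = q**2 - 23*q - 108 to the basis.

S(f_1,f_3): lcm = p*q. S = -5/2*p - 2*q**2 - 13*q - 15/2.
  reduce S modulo (f_1, f_2, f_3, h_4):
  remainder -64*q - 256 ≠ 0; add h_5 = -64*q - 256 to the basis.

The other S-polynomials (S(f_2,f_3), S(f_1,h_4), S(f_2,h_4), S(f_3,h_4), S(f_1,h_5), S(f_2,h_5), S(f_3,h_5), S(h_4,h_5)) all reduce to 0 modulo the current basis, so we have a Gröbner basis.
Inter-reduce: drop elements whose leading term is divisible by another's, tail-reduce, and make monic.
Reduced Gröbner basis: {p - 5, q + 4}.

A lex Gröbner basis eliminates variables successively. Here q + 4 depends only on q, with roots {-4}; lifting each root through the earlier basis elements recovers the full solutions.
  q = -4: the earlier basis element becomes p - 5 = 0, giving p = 5 — point (5, -4).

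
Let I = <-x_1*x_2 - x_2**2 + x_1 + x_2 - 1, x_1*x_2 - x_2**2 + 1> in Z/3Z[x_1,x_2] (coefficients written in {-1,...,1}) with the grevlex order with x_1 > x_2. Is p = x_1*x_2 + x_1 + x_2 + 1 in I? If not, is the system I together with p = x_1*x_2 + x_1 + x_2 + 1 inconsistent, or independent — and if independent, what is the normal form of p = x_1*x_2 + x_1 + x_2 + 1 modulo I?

x_1*x_2 + x_1 + x_2 + 1 lies in I (it reduces to 0).

First compute the reduced Gröbner basis of I by Buchberger's algorithm.
f_1 = -x_1*x_2 - x_2**2 + x_1 + x_2 - 1, LT = x_1*x_2.
f_2 = x_1*x_2 - x_2**2 + 1, LT = x_1*x_2.

S(f_1,f_2): lcm = x_1*x_2. S = -x_2**2 - x_1 - x_2.
  reduce S modulo (f_1, f_2):
  remainder -x_2**2 - x_1 - x_2 ≠ 0; add h_3 = -x_2**2 - x_1 - x_2 to the basis.

S(f_1,h_3): lcm = x_1*x_2**2. S = x_2**3 - x_1**2 + x_1*x_2 - x_2**2 + x_2.
  reduce S modulo (f_1, f_2, h_3):
  remainder -x_1**2 - x_1 ≠ 0; add h_4 = -x_1**2 - x_1 to the basis.

The other S-polynomials (S(f_2,h_3), S(f_1,h_4), S(f_2,h_4), S(h_3,h_4)) all reduce to 0 modulo the current basis, so we have a Gröbner basis.
Inter-reduce: drop elements whose leading term is divisible by another's, tail-reduce, and make monic.
Reduced Gröbner basis: {x_1**2 + x_1, x_1*x_2 + x_1 + x_2 + 1, x_2**2 + x_1 + x_2}.
Label its elements g_1 = x_1**2 + x_1, g_2 = x_1*x_2 + x_1 + x_2 + 1, g_3 = x_2**2 + x_1 + x_2.

Reduce p = x_1*x_2 + x_1 + x_2 + 1 modulo G:
  leading term x_1*x_2: subtract (1)·g_2 from x_1*x_2 + x_1 + x_2 + 1 → 0
  normal form = 0.
Since the normal form is 0, p ∈ I.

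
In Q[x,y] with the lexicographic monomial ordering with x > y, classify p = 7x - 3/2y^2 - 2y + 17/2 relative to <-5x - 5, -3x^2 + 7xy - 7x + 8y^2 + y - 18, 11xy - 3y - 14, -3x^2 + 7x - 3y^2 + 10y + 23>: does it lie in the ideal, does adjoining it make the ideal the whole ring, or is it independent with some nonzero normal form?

Adjoining 7x - 3/2y^2 - 2y + 17/2 makes the ideal the whole ring: the system is inconsistent.

First compute the reduced Gröbner basis of I by Buchberger's algorithm.
f_1 = -5x - 5, LT = x.
f_2 = -3x^2 + 7xy - 7x + 8y^2 + y - 18, LT = x^2.
f_3 = 11xy - 3y - 14, LT = xy.
f_4 = -3x^2 + 7x - 3y^2 + 10y + 23, LT = x^2.

S(f_1,f_2): lcm = x^2. S = 7/3xy - 4/3x + 8/3y^2 + 1/3y - 6.
  leading term xy: subtract (-7/15y)·f_1 from 7/3xy - 4/3x + 8/3y^2 + 1/3y - 6 → -4/3x + 8/3y^2 - 2y - 6
  leading term x: subtract (4/15)·f_1 from -4/3x + 8/3y^2 - 2y - 6 → 8/3y^2 - 2y - 14/3
  leading term y^2: no divisor's leading term divides it; move 8/3y^2 to the remainder.
  leading term y: no divisor's leading term divides it; move -2y to the remainder.
  leading term 1: no divisor's leading term divides it; move -14/3 to the remainder.
  remainder 8/3y^2 - 2y - 14/3 ≠ 0; add h_5 = 8/3y^2 - 2y - 14/3 to the basis.

S(f_1,f_3): lcm = xy. S = 14/11y + 14/11.
  leading term y: no divisor's leading term divides it; move 14/11y to the remainder.
  leading term 1: no divisor's leading term divides it; move 14/11 to the remainder.
  remainder 14/11y + 14/11 ≠ 0; add h_6 = 14/11y + 14/11 to the basis.

The other S-polynomials (S(f_1,f_4), S(f_2,f_3), S(f_2,f_4), S(f_3,f_4), S(f_1,h_5), S(f_2,h_5), S(f_3,h_5), S(f_4,h_5), S(f_1,h_6), S(f_2,h_6), S(f_3,h_6), S(f_4,h_6), S(h_5,h_6)) all reduce to 0 modulo the current basis, so we have a Gröbner basis.
Inter-reduce: drop elements whose leading term is divisible by another's, tail-reduce, and make monic.
Reduced Gröbner basis: {x + 1, y + 1}.
Label its elements g_1 = x + 1, g_2 = y + 1.

Reduce p = 7x - 3/2y^2 - 2y + 17/2 modulo G:
  leading term x: subtract (7)·g_1 from 7x - 3/2y^2 - 2y + 17/2 → -3/2y^2 - 2y + 3/2
  leading term y^2: subtract (-3/2y)·g_2 from -3/2y^2 - 2y + 3/2 → -1/2y + 3/2
  leading term y: subtract (-1/2)·g_2 from -1/2y + 3/2 → 2
  leading term 1: no divisor's leading term divides it; move 2 to the remainder.
  normal form = 2.
The normal form is nonzero, so p ∉ I. Since p minus its normal form lies in I, I + (p) = I + (r) where r = 2; decide whether this ideal is the whole ring.
Here r = 2 is a nonzero constant, hence a unit: 1 ∈ I + (p), the Gröbner basis of I + (p) is {1}, and the enlarged system has no common solution — adjoining p is inconsistent.

Ideal membership is decidable via reduction modulo a Gröbner basis.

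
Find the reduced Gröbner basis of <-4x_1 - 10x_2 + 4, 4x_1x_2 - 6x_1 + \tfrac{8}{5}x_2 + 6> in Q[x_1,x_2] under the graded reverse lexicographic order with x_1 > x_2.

G = {x_2^{2} - \tfrac{103}{50}x_2, x_1 + \tfrac{5}{2}x_2 - 1}

f_1 = -4x_1 - 10x_2 + 4, LT = x_1.
f_2 = 4x_1x_2 - 6x_1 + \tfrac{8}{5}x_2 + 6, LT = x_1x_2.

S(f_1,f_2): lcm = x_1x_2. S = \tfrac{5}{2}x_2^{2} + \tfrac{3}{2}x_1 - \tfrac{7}{5}x_2 - \tfrac{3}{2}.
  leading term x_2^{2}: no divisor's leading term divides it; move \tfrac{5}{2}x_2^{2} to the remainder.
  leading term x_1: subtract (-\tfrac{3}{8})·f_1 from \tfrac{3}{2}x_1 - \tfrac{7}{5}x_2 - \tfrac{3}{2} → -\tfrac{103}{20}x_2
  leading term x_2: no divisor's leading term divides it; move -\tfrac{103}{20}x_2 to the remainder.
  remainder \tfrac{5}{2}x_2^{2} - \tfrac{103}{20}x_2 ≠ 0; add g_3 = \tfrac{5}{2}x_2^{2} - \tfrac{103}{20}x_2 to the basis.

The other S-polynomials (S(f_1,g_3), S(f_2,g_3)) all reduce to 0 modulo the current basis, so we have a Gröbner basis.
Inter-reduce: drop elements whose leading term is divisible by another's, tail-reduce, and make monic.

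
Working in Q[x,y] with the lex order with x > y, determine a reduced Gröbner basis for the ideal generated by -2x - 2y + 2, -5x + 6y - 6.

G = {x, y - 1}

f_1 = -2x - 2y + 2, LT = x.
f_2 = -5x + 6y - 6, LT = x.

S(f_1,f_2): lcm = x. S = 11/5y - 11/5.
  leading term y: no divisor's leading term divides it; move 11/5y to the remainder.
  leading term 1: no divisor's leading term divides it; move -11/5 to the remainder.
  remainder 11/5y - 11/5 ≠ 0; add g_3 = 11/5y - 11/5 to the basis.

S(f_1,g_3): leading monomials are coprime, so the S-polynomial reduces to 0 (Buchberger's first criterion).
S(f_2,g_3): leading monomials are coprime, so the S-polynomial reduces to 0 (Buchberger's first criterion).
Every S-polynomial of the final basis reduces to 0, so we have a Gröbner basis.
Inter-reduce: drop elements whose leading term is divisible by another's, tail-reduce, and make monic.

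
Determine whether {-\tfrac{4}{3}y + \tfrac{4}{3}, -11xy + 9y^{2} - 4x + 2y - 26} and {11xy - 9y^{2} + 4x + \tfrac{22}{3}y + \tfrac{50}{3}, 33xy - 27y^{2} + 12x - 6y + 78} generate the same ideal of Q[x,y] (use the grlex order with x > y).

Yes, the ideals are equal.

Two ideals are equal iff their reduced Gröbner bases coincide (the reduced basis is unique for a fixed ordering).
Buchberger on the first generating set:
f_1 = -\tfrac{4}{3}y + \tfrac{4}{3}, LT = y.
f_2 = -11xy + 9y^{2} - 4x + 2y - 26, LT = xy.

S(f_1,f_2): lcm = xy. S = \tfrac{9}{11}y^{2} - \tfrac{15}{11}x + \tfrac{2}{11}y - \tfrac{26}{11}.
  leading term y^{2}: subtract (-\tfrac{27}{44}y)·f_1 from \tfrac{9}{11}y^{2} - \tfrac{15}{11}x + \tfrac{2}{11}y - \tfrac{26}{11} → -\tfrac{15}{11}x + y - \tfrac{26}{11}
  leading term x: no divisor's leading term divides it; move -\tfrac{15}{11}x to the remainder.
  leading term y: subtract (-\tfrac{3}{4})·f_1 from y - \tfrac{26}{11} → -\tfrac{15}{11}
  leading term 1: no divisor's leading term divides it; move -\tfrac{15}{11} to the remainder.
  remainder -\tfrac{15}{11}x - \tfrac{15}{11} ≠ 0; add g_3 = -\tfrac{15}{11}x - \tfrac{15}{11} to the basis.

The other S-polynomials (S(f_1,g_3), S(f_2,g_3)) all reduce to 0 modulo the current basis, so we have a Gröbner basis.
Inter-reduce: drop elements whose leading term is divisible by another's, tail-reduce, and make monic.
Reduced Gröbner basis: {x + 1, y - 1}.

Buchberger on the second generating set:
h_1 = 11xy - 9y^{2} + 4x + \tfrac{22}{3}y + \tfrac{50}{3}, LT = xy.
h_2 = 33xy - 27y^{2} + 12x - 6y + 78, LT = xy.

S(h_1,h_2): lcm = xy. S = \tfrac{28}{33}y - \tfrac{28}{33}.
  leading term y: no divisor's leading term divides it; move \tfrac{28}{33}y to the remainder.
  leading term 1: no divisor's leading term divides it; move -\tfrac{28}{33} to the remainder.
  remainder \tfrac{28}{33}y - \tfrac{28}{33} ≠ 0; add k_3 = \tfrac{28}{33}y - \tfrac{28}{33} to the basis.

S(h_1,k_3): lcm = xy. S = -\tfrac{9}{11}y^{2} + \tfrac{15}{11}x + \tfrac{2}{3}y + \tfrac{50}{33}.
  leading term y^{2}: subtract (-\tfrac{27}{28}y)·k_3 from -\tfrac{9}{11}y^{2} + \tfrac{15}{11}x + \tfrac{2}{3}y + \tfrac{50}{33} → \tfrac{15}{11}x - \tfrac{5}{33}y + \tfrac{50}{33}
  leading term x: no divisor's leading term divides it; move \tfrac{15}{11}x to the remainder.
  leading term y: subtract (-\tfrac{5}{28})·k_3 from -\tfrac{5}{33}y + \tfrac{50}{33} → \tfrac{15}{11}
  leading term 1: no divisor's leading term divides it; move \tfrac{15}{11} to the remainder.
  remainder \tfrac{15}{11}x + \tfrac{15}{11} ≠ 0; add k_4 = \tfrac{15}{11}x + \tfrac{15}{11} to the basis.

The other S-polynomials (S(h_2,k_3), S(h_1,k_4), S(h_2,k_4), S(k_3,k_4)) all reduce to 0 modulo the current basis, so we have a Gröbner basis.
Inter-reduce: drop elements whose leading term is divisible by another's, tail-reduce, and make monic.
Reduced Gröbner basis: {x + 1, y - 1}.

These coincide, so the ideals are equal.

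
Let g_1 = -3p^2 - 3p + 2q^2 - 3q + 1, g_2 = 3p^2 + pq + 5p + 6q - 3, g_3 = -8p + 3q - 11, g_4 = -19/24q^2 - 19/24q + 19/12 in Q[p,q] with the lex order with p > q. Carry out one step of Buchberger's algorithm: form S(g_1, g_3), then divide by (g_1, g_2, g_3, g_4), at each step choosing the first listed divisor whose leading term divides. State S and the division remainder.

lcm(LM(g_1), LM(g_3)) = p^2.
S = (lcm/LT(g_1))·g_1 − (lcm/LT(g_3))·g_3 = 3/8pq - 3/8p - 2/3q^2 + q - 1/3.
Reduce S modulo (g_1, g_2, g_3, g_4) in that order:
  leading term pq: subtract (-3/64q)·g_3 from 3/8pq - 3/8p - 2/3q^2 + q - 1/3 → -3/8p - 101/192q^2 + 31/64q - 1/3
  leading term p: subtract (3/64)·g_3 from -3/8p - 101/192q^2 + 31/64q - 1/3 → -101/192q^2 + 11/32q + 35/192
  leading term q^2: subtract (101/152)·g_4 from -101/192q^2 + 11/32q + 35/192 → 167/192q - 167/192
  leading term q: no divisor's leading term divides it; move 167/192q to the remainder.
  leading term 1: no divisor's leading term divides it; move -167/192 to the remainder.
The remainder 167/192q - 167/192 is nonzero, so it would be added as the next basis element.

S(g_1, g_3) = 3/8pq - 3/8p - 2/3q^2 + q - 1/3; remainder on division = 167/192q - 167/192.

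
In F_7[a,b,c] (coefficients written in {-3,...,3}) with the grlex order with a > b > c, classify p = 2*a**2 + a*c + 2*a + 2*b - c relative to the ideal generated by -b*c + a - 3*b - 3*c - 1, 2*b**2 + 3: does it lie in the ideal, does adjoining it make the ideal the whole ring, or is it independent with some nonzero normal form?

2*a**2 + a*c + 2*a + 2*b - c is independent of I; its normal form modulo I is -a*c - a + 2*b - 3*c - 1.

First compute the reduced Gröbner basis of I by Buchberger's algorithm.
f_1 = -b*c + a - 3*b - 3*c - 1, LT = b*c.
f_2 = 2*b**2 + 3, LT = b**2.

S(f_1,f_2): lcm = b**2*c. S = -a*b + 3*b**2 + 3*b*c + b + 2*c.
  leading term a*b: no divisor's leading term divides it; move -a*b to the remainder.
  leading term b**2: subtract (-2)·f_2 from 3*b**2 + 3*b*c + b + 2*c → 3*b*c + b + 2*c - 1
  leading term b*c: subtract (-3)·f_1 from 3*b*c + b + 2*c - 1 → 3*a - b + 3
  leading term a: no divisor's leading term divides it; move 3*a to the remainder.
  leading term b: no divisor's leading term divides it; move -b to the remainder.
  leading term 1: no divisor's leading term divides it; move 3 to the remainder.
  remainder -a*b + 3*a - b + 3 ≠ 0; add h_3 = -a*b + 3*a - b + 3 to the basis.

S(f_1,h_3): lcm = a*b*c. S = -a**2 + 3*a*b - a*c - b*c + a + 3*c.
  leading term a**2: no divisor's leading term divides it; move -a**2 to the remainder.
  leading term a*b: subtract (-3)·h_3 from 3*a*b - a*c - b*c + a + 3*c → -a*c - b*c + 3*a - 3*b + 3*c + 2
  leading term a*c: no divisor's leading term divides it; move -a*c to the remainder.
  leading term b*c: subtract (1)·f_1 from -b*c + 3*a - 3*b + 3*c + 2 → 2*a - c + 3
  leading term a: no divisor's leading term divides it; move 2*a to the remainder.
  leading term c: no divisor's leading term divides it; move -c to the remainder.
  leading term 1: no divisor's leading term divides it; move 3 to the remainder.
  remainder -a**2 - a*c + 2*a - c + 3 ≠ 0; add h_4 = -a**2 - a*c + 2*a - c + 3 to the basis.

The other S-polynomials (S(f_2,h_3), S(f_1,h_4), S(f_2,h_4), S(h_3,h_4)) all reduce to 0 modulo the current basis, so we have a Gröbner basis.
Inter-reduce: drop elements whose leading term is divisible by another's, tail-reduce, and make monic.
Reduced Gröbner basis: {a**2 + a*c - 2*a + c - 3, a*b - 3*a + b - 3, b**2 - 2, b*c - a + 3*b + 3*c + 1}.
Label its elements g_1 = a**2 + a*c - 2*a + c - 3, g_2 = a*b - 3*a + b - 3, g_3 = b**2 - 2, g_4 = b*c - a + 3*b + 3*c + 1.

Reduce p = 2*a**2 + a*c + 2*a + 2*b - c modulo G:
  leading term a**2: subtract (2)·g_1 from 2*a**2 + a*c + 2*a + 2*b - c → -a*c - a + 2*b - 3*c - 1
  leading term a*c: no divisor's leading term divides it; move -a*c to the remainder.
  leading term a: no divisor's leading term divides it; move -a to the remainder.
  leading term b: no divisor's leading term divides it; move 2*b to the remainder.
  leading term c: no divisor's leading term divides it; move -3*c to the remainder.
  leading term 1: no divisor's leading term divides it; move -1 to the remainder.
  normal form = -a*c - a + 2*b - 3*c - 1.
The normal form is nonzero, so p ∉ I. Since p minus its normal form lies in I, I + (p) = I + (r) where r = -a*c - a + 2*b - 3*c - 1; decide whether this ideal is the whole ring.
Run Buchberger on G together with r (pairs among the g_i already reduce to 0 since G is a Gröbner basis):
g_1 = a**2 + a*c - 2*a + c - 3, LT = a**2.
g_2 = a*b - 3*a + b - 3, LT = a*b.
g_3 = b**2 - 2, LT = b**2.
g_4 = b*c - a + 3*b + 3*c + 1, LT = b*c.
r = -a*c - a + 2*b - 3*c - 1, LT = a*c.

S(g_1,r): lcm = a**2*c. S = a*c**2 - a**2 + 2*a*b + 2*a*c + c**2 - a - 3*c.
  leading term a*c**2: subtract (-c)·r from a*c**2 - a**2 + 2*a*b + 2*a*c + c**2 - a - 3*c → -a**2 + 2*a*b + a*c + 2*b*c - 2*c**2 - a + 3*c
  leading term a**2: subtract (-1)·g_1 from -a**2 + 2*a*b + a*c + 2*b*c - 2*c**2 - a + 3*c → 2*a*b + 2*a*c + 2*b*c - 2*c**2 - 3*a - 3*c - 3
  leading term a*b: subtract (2)·g_2 from 2*a*b + 2*a*c + 2*b*c - 2*c**2 - 3*a - 3*c - 3 → 2*a*c + 2*b*c - 2*c**2 + 3*a - 2*b - 3*c + 3
  leading term a*c: subtract (-2)·r from 2*a*c + 2*b*c - 2*c**2 + 3*a - 2*b - 3*c + 3 → 2*b*c - 2*c**2 + a + 2*b - 2*c + 1
  leading term b*c: subtract (2)·g_4 from 2*b*c - 2*c**2 + a + 2*b - 2*c + 1 → -2*c**2 + 3*a + 3*b - c - 1
  leading term c**2: no divisor's leading term divides it; move -2*c**2 to the remainder.
  leading term a: no divisor's leading term divides it; move 3*a to the remainder.
  leading term b: no divisor's leading term divides it; move 3*b to the remainder.
  leading term c: no divisor's leading term divides it; move -c to the remainder.
  leading term 1: no divisor's leading term divides it; move -1 to the remainder.
  remainder -2*c**2 + 3*a + 3*b - c - 1 ≠ 0; add m_6 = -2*c**2 + 3*a + 3*b - c - 1 to the basis.

S(g_2,r): lcm = a*b*c. S = -a*b - 3*a*c + 2*b**2 - 2*b*c - b - 3*c.
  leading term a*b: subtract (-1)·g_2 from -a*b - 3*a*c + 2*b**2 - 2*b*c - b - 3*c → -3*a*c + 2*b**2 - 2*b*c - 3*a - 3*c - 3
  leading term a*c: subtract (3)·r from -3*a*c + 2*b**2 - 2*b*c - 3*a - 3*c - 3 → 2*b**2 - 2*b*c + b - c
  leading term b**2: subtract (2)·g_3 from 2*b**2 - 2*b*c + b - c → -2*b*c + b - c - 3
  leading term b*c: subtract (-2)·g_4 from -2*b*c + b - c - 3 → -2*a - 2*c - 1
  leading term a: no divisor's leading term divides it; move -2*a to the remainder.
  leading term c: no divisor's leading term divides it; move -2*c to the remainder.
  leading term 1: no divisor's leading term divides it; move -1 to the remainder.
  remainder -2*a - 2*c - 1 ≠ 0; add m_7 = -2*a - 2*c - 1 to the basis.

The other S-polynomials (S(g_1,g_2), S(g_1,g_3), S(g_1,g_4), S(g_2,g_3), S(g_2,g_4), S(g_3,g_4), S(g_3,r), S(g_4,r), S(g_1,m_6), S(g_2,m_6), S(g_3,m_6), S(g_4,m_6), S(r,m_6), S(g_1,m_7), S(g_2,m_7), S(g_3,m_7), S(g_4,m_7), S(r,m_7), S(m_6,m_7)) all reduce to 0 modulo the current basis, so we have a Gröbner basis.
Inter-reduce: drop elements whose leading term is divisible by another's, tail-reduce, and make monic.
Reduced Gröbner basis: {b**2 - 2, b*c + 3*b - 3*c - 2, c**2 + 2*b + 2*c + 3, a + c - 3}.
The reduced Gröbner basis of I + (p) is {b**2 - 2, b*c + 3*b - 3*c - 2, c**2 + 2*b + 2*c + 3, a + c - 3} ≠ {1}, a proper ideal, so the enlarged system stays consistent: p is independent of I, with normal form -a*c - a + 2*b - 3*c - 1.

Ideal membership is decidable via reduction modulo a Gröbner basis.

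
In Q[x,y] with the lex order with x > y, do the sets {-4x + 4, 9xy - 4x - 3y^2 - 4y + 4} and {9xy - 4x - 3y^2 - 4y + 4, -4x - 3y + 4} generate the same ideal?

No, the ideals differ.

Since reduced Gröbner bases are canonical representatives of ideals under a given ordering, it suffices to compute and compare them.
Buchberger on the first generating set:
f_1 = -4x + 4, LT = x.
f_2 = 9xy - 4x - 3y^2 - 4y + 4, LT = xy.

S(f_1,f_2): lcm = xy. S = 4/9x + 1/3y^2 - 5/9y - 4/9.
  reduce S modulo (f_1, f_2):
  remainder 1/3y^2 - 5/9y ≠ 0; add g_3 = 1/3y^2 - 5/9y to the basis.

The other S-polynomials (S(f_1,g_3), S(f_2,g_3)) all reduce to 0 modulo the current basis, so we have a Gröbner basis.
Inter-reduce: drop elements whose leading term is divisible by another's, tail-reduce, and make monic.
Reduced Gröbner basis: {x - 1, y^2 - 5/3y}.

Buchberger on the second generating set:
h_1 = 9xy - 4x - 3y^2 - 4y + 4, LT = xy.
h_2 = -4x - 3y + 4, LT = x.

S(h_1,h_2): lcm = xy. S = -4/9x - 13/12y^2 + 5/9y + 4/9.
  reduce S modulo (h_1, h_2):
  remainder -13/12y^2 + 8/9y ≠ 0; add k_3 = -13/12y^2 + 8/9y to the basis.

The other S-polynomials (S(h_1,k_3), S(h_2,k_3)) all reduce to 0 modulo the current basis, so we have a Gröbner basis.
Inter-reduce: drop elements whose leading term is divisible by another's, tail-reduce, and make monic.
Reduced Gröbner basis: {x + 3/4y - 1, y^2 - 32/39y}.

These differ, so the ideals are not equal.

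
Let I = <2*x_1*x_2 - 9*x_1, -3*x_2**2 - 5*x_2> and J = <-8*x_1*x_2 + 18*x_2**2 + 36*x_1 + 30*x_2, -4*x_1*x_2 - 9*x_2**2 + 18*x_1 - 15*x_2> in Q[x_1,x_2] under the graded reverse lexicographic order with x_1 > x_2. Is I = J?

Two ideals are equal iff their reduced Gröbner bases coincide (the reduced basis is unique for a fixed ordering).
Buchberger on the first generating set:
f_1 = 2*x_1*x_2 - 9*x_1, LT = x_1*x_2.
f_2 = -3*x_2**2 - 5*x_2, LT = x_2**2.

S(f_1,f_2): lcm = x_1*x_2**2. S = -37/6*x_1*x_2.
  reduce S modulo (f_1, f_2):
  remainder -111/4*x_1 ≠ 0; add g_3 = -111/4*x_1 to the basis.

The other S-polynomials (S(f_1,g_3), S(f_2,g_3)) all reduce to 0 modulo the current basis, so we have a Gröbner basis.
Inter-reduce: drop elements whose leading term is divisible by another's, tail-reduce, and make monic.
Reduced Gröbner basis: {x_2**2 + 5/3*x_2, x_1}.

Buchberger on the second generating set:
h_1 = -8*x_1*x_2 + 18*x_2**2 + 36*x_1 + 30*x_2, LT = x_1*x_2.
h_2 = -4*x_1*x_2 - 9*x_2**2 + 18*x_1 - 15*x_2, LT = x_1*x_2.

S(h_1,h_2): lcm = x_1*x_2. S = -9/2*x_2**2 - 15/2*x_2.
  reduce S modulo (h_1, h_2):
  remainder -9/2*x_2**2 - 15/2*x_2 ≠ 0; add k_3 = -9/2*x_2**2 - 15/2*x_2 to the basis.

S(h_1,k_3): lcm = x_1*x_2**2. S = -9/4*x_2**3 - 37/6*x_1*x_2 - 15/4*x_2**2.
  reduce S modulo (h_1, h_2, k_3):
  remainder -111/4*x_1 ≠ 0; add k_4 = -111/4*x_1 to the basis.

The other S-polynomials (S(h_2,k_3), S(h_1,k_4), S(h_2,k_4), S(k_3,k_4)) all reduce to 0 modulo the current basis, so we have a Gröbner basis.
Inter-reduce: drop elements whose leading term is divisible by another's, tail-reduce, and make monic.
Reduced Gröbner basis: {x_2**2 + 5/3*x_2, x_1}.

The two bases agree; hence the ideals are identical.
The choice of monomial ordering does not affect the verdict — as long as both bases are computed under the same ordering, their equality decides ideal equality.

Yes, the ideals are equal.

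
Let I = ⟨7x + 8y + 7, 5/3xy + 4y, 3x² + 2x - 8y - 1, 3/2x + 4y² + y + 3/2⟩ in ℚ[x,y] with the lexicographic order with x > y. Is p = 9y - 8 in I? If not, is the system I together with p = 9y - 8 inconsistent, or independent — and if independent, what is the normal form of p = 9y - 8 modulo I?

Adjoining 9y - 8 makes the ideal the whole ring: the system is inconsistent.

First compute the reduced Gröbner basis of I by Buchberger's algorithm.
f_1 = 7x + 8y + 7, LT = x.
f_2 = 5/3xy + 4y, LT = xy.
f_3 = 3x² + 2x - 8y - 1, LT = x².
f_4 = 3/2x + 4y² + y + 3/2, LT = x.

S(f_1,f_2): lcm = xy. S = 8/7y² - 7/5y.
  leading term y²: no divisor's leading term divides it; move 8/7y² to the remainder.
  leading term y: no divisor's leading term divides it; move -7/5y to the remainder.
  remainder 8/7y² - 7/5y ≠ 0; add h_5 = 8/7y² - 7/5y to the basis.

S(f_1,f_3): lcm = x². S = 8/7xy + ⅓x + 8/3y + ⅓.
  leading term xy: subtract (8/49y)·f_1 from 8/7xy + ⅓x + 8/3y + ⅓ → ⅓x - 64/49y² + 32/21y + ⅓
  leading term x: subtract (1/21)·f_1 from ⅓x - 64/49y² + 32/21y + ⅓ → -64/49y² + 8/7y
  leading term y²: subtract (-8/7)·h_5 from -64/49y² + 8/7y → -16/35y
  leading term y: no divisor's leading term divides it; move -16/35y to the remainder.
  remainder -16/35y ≠ 0; add h_6 = -16/35y to the basis.

The other S-polynomials (S(f_1,f_4), S(f_2,f_3), S(f_2,f_4), S(f_3,f_4), S(f_1,h_5), S(f_2,h_5), S(f_3,h_5), S(f_4,h_5), S(f_1,h_6), S(f_2,h_6), S(f_3,h_6), S(f_4,h_6), S(h_5,h_6)) all reduce to 0 modulo the current basis, so we have a Gröbner basis.
Inter-reduce: drop elements whose leading term is divisible by another's, tail-reduce, and make monic.
Reduced Gröbner basis: {x + 1, y}.
Label its elements g_1 = x + 1, g_2 = y.

Reduce p = 9y - 8 modulo G:
  leading term y: subtract (9)·g_2 from 9y - 8 → -8
  leading term 1: no divisor's leading term divides it; move -8 to the remainder.
  normal form = -8.
The normal form is nonzero, so p ∉ I. Since p minus its normal form lies in I, I + (p) = I + (r) where r = -8; decide whether this ideal is the whole ring.
Here r = -8 is a nonzero constant, hence a unit: 1 ∈ I + (p), the Gröbner basis of I + (p) is {1}, and the enlarged system has no common solution — adjoining p is inconsistent.

Ideal membership is decidable via reduction modulo a Gröbner basis.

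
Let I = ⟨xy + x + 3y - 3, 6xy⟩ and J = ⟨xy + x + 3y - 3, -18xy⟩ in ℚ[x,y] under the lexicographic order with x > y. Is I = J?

Equality of ideals is decidable: compute both reduced Gröbner bases (unique for the ordering) and check whether they agree.
Buchberger on the first generating set:
f_1 = xy + x + 3y - 3, LT = xy.
f_2 = 6xy, LT = xy.

S(f_1,f_2): lcm = xy. S = x + 3y - 3.
  reduce S modulo (f_1, f_2):
  remainder x + 3y - 3 ≠ 0; add g_3 = x + 3y - 3 to the basis.

S(f_1,g_3): lcm = xy. S = x - 3y² + 6y - 3.
  reduce S modulo (f_1, f_2, g_3):
  remainder -3y² + 3y ≠ 0; add g_4 = -3y² + 3y to the basis.

The other S-polynomials (S(f_2,g_3), S(f_1,g_4), S(f_2,g_4), S(g_3,g_4)) all reduce to 0 modulo the current basis, so we have a Gröbner basis.
Inter-reduce: drop elements whose leading term is divisible by another's, tail-reduce, and make monic.
Reduced Gröbner basis: {x + 3y - 3, y² - y}.

Buchberger on the second generating set:
h_1 = xy + x + 3y - 3, LT = xy.
h_2 = -18xy, LT = xy.

S(h_1,h_2): lcm = xy. S = x + 3y - 3.
  reduce S modulo (h_1, h_2):
  remainder x + 3y - 3 ≠ 0; add k_3 = x + 3y - 3 to the basis.

S(h_1,k_3): lcm = xy. S = x - 3y² + 6y - 3.
  reduce S modulo (h_1, h_2, k_3):
  remainder -3y² + 3y ≠ 0; add k_4 = -3y² + 3y to the basis.

The other S-polynomials (S(h_2,k_3), S(h_1,k_4), S(h_2,k_4), S(k_3,k_4)) all reduce to 0 modulo the current basis, so we have a Gröbner basis.
Inter-reduce: drop elements whose leading term is divisible by another's, tail-reduce, and make monic.
Reduced Gröbner basis: {x + 3y - 3, y² - y}.

These coincide, so the ideals are equal.

Yes, the ideals are equal.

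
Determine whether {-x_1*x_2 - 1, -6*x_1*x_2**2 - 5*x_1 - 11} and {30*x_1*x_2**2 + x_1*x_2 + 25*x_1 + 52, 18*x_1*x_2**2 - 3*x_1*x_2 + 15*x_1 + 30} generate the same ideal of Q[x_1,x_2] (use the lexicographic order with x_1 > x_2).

No, the ideals differ.

Two ideals are equal iff their reduced Gröbner bases coincide (the reduced basis is unique for a fixed ordering).
Buchberger on the first generating set:
f_1 = -x_1*x_2 - 1, LT = x_1*x_2.
f_2 = -6*x_1*x_2**2 - 5*x_1 - 11, LT = x_1*x_2**2.

S(f_1,f_2): lcm = x_1*x_2**2. S = -5/6*x_1 + x_2 - 11/6.
  leading term x_1: no divisor's leading term divides it; move -5/6*x_1 to the remainder.
  leading term x_2: no divisor's leading term divides it; move x_2 to the remainder.
  leading term 1: no divisor's leading term divides it; move -11/6 to the remainder.
  remainder -5/6*x_1 + x_2 - 11/6 ≠ 0; add g_3 = -5/6*x_1 + x_2 - 11/6 to the basis.

S(f_1,g_3): lcm = x_1*x_2. S = 6/5*x_2**2 - 11/5*x_2 + 1.
  leading term x_2**2: no divisor's leading term divides it; move 6/5*x_2**2 to the remainder.
  leading term x_2: no divisor's leading term divides it; move -11/5*x_2 to the remainder.
  leading term 1: no divisor's leading term divides it; move 1 to the remainder.
  remainder 6/5*x_2**2 - 11/5*x_2 + 1 ≠ 0; add g_4 = 6/5*x_2**2 - 11/5*x_2 + 1 to the basis.

The other S-polynomials (S(f_2,g_3), S(f_1,g_4), S(f_2,g_4), S(g_3,g_4)) all reduce to 0 modulo the current basis, so we have a Gröbner basis.
Inter-reduce: drop elements whose leading term is divisible by another's, tail-reduce, and make monic.
Reduced Gröbner basis: {x_1 - 6/5*x_2 + 11/5, x_2**2 - 11/6*x_2 + 5/6}.

Buchberger on the second generating set:
h_1 = 30*x_1*x_2**2 + x_1*x_2 + 25*x_1 + 52, LT = x_1*x_2**2.
h_2 = 18*x_1*x_2**2 - 3*x_1*x_2 + 15*x_1 + 30, LT = x_1*x_2**2.

S(h_1,h_2): lcm = x_1*x_2**2. S = 1/5*x_1*x_2 + 1/15.
  leading term x_1*x_2: no divisor's leading term divides it; move 1/5*x_1*x_2 to the remainder.
  leading term 1: no divisor's leading term divides it; move 1/15 to the remainder.
  remainder 1/5*x_1*x_2 + 1/15 ≠ 0; add k_3 = 1/5*x_1*x_2 + 1/15 to the basis.

S(h_1,k_3): lcm = x_1*x_2**2. S = 1/30*x_1*x_2 + 5/6*x_1 - 1/3*x_2 + 26/15.
  leading term x_1*x_2: subtract (1/6)·k_3 from 1/30*x_1*x_2 + 5/6*x_1 - 1/3*x_2 + 26/15 → 5/6*x_1 - 1/3*x_2 + 31/18
  leading term x_1: no divisor's leading term divides it; move 5/6*x_1 to the remainder.
  leading term x_2: no divisor's leading term divides it; move -1/3*x_2 to the remainder.
  leading term 1: no divisor's leading term divides it; move 31/18 to the remainder.
  remainder 5/6*x_1 - 1/3*x_2 + 31/18 ≠ 0; add k_4 = 5/6*x_1 - 1/3*x_2 + 31/18 to the basis.

S(h_1,k_4): lcm = x_1*x_2**2. S = 1/30*x_1*x_2 + 5/6*x_1 + 2/5*x_2**3 - 31/15*x_2**2 + 26/15.
  leading term x_1*x_2: subtract (1/6)·k_3 from 1/30*x_1*x_2 + 5/6*x_1 + 2/5*x_2**3 - 31/15*x_2**2 + 26/15 → 5/6*x_1 + 2/5*x_2**3 - 31/15*x_2**2 + 31/18
  leading term x_1: subtract (1)·k_4 from 5/6*x_1 + 2/5*x_2**3 - 31/15*x_2**2 + 31/18 → 2/5*x_2**3 - 31/15*x_2**2 + 1/3*x_2
  leading term x_2**3: no divisor's leading term divides it; move 2/5*x_2**3 to the remainder.
  leading term x_2**2: no divisor's leading term divides it; move -31/15*x_2**2 to the remainder.
  leading term x_2: no divisor's leading term divides it; move 1/3*x_2 to the remainder.
  remainder 2/5*x_2**3 - 31/15*x_2**2 + 1/3*x_2 ≠ 0; add k_5 = 2/5*x_2**3 - 31/15*x_2**2 + 1/3*x_2 to the basis.

S(k_3,k_4): lcm = x_1*x_2. S = 2/5*x_2**2 - 31/15*x_2 + 1/3.
  leading term x_2**2: no divisor's leading term divides it; move 2/5*x_2**2 to the remainder.
  leading term x_2: no divisor's leading term divides it; move -31/15*x_2 to the remainder.
  leading term 1: no divisor's leading term divides it; move 1/3 to the remainder.
  remainder 2/5*x_2**2 - 31/15*x_2 + 1/3 ≠ 0; add k_6 = 2/5*x_2**2 - 31/15*x_2 + 1/3 to the basis.

The other S-polynomials (S(h_2,k_3), S(h_2,k_4), S(h_1,k_5), S(h_2,k_5), S(k_3,k_5), S(k_4,k_5), S(h_1,k_6), S(h_2,k_6), S(k_3,k_6), S(k_4,k_6), S(k_5,k_6)) all reduce to 0 modulo the current basis, so we have a Gröbner basis.
Inter-reduce: drop elements whose leading term is divisible by another's, tail-reduce, and make monic.
Reduced Gröbner basis: {x_1 - 2/5*x_2 + 31/15, x_2**2 - 31/6*x_2 + 5/6}.

The bases are distinct; the ideals are different.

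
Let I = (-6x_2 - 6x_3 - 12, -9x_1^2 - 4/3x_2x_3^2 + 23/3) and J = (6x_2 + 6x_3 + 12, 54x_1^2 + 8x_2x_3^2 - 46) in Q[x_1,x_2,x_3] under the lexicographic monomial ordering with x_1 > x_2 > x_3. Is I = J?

Since reduced Gröbner bases are canonical representatives of ideals under a given ordering, it suffices to compute and compare them.
Buchberger on the first generating set:
f_1 = -6x_2 - 6x_3 - 12, LT = x_2.
f_2 = -9x_1^2 - 4/3x_2x_3^2 + 23/3, LT = x_1^2.

The S-polynomials (S(f_1,f_2)) all reduce to 0 modulo the current basis, so we have a Gröbner basis.
Inter-reduce: drop elements whose leading term is divisible by another's, tail-reduce, and make monic.
Reduced Gröbner basis: {x_1^2 - 4/27x_3^3 - 8/27x_3^2 - 23/27, x_2 + x_3 + 2}.

Buchberger on the second generating set:
h_1 = 6x_2 + 6x_3 + 12, LT = x_2.
h_2 = 54x_1^2 + 8x_2x_3^2 - 46, LT = x_1^2.

The S-polynomials (S(h_1,h_2)) all reduce to 0 modulo the current basis, so we have a Gröbner basis.
Inter-reduce: drop elements whose leading term is divisible by another's, tail-reduce, and make monic.
Reduced Gröbner basis: {x_1^2 - 4/27x_3^3 - 8/27x_3^2 - 23/27, x_2 + x_3 + 2}.

Same reduced basis, so the two generating sets span the same ideal.

Yes, the ideals are equal.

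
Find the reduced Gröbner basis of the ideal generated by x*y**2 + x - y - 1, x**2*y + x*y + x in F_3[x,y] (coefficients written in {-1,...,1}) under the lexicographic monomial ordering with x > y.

G = {x + y**3 + y**2, y**4 + y**2 + 1}

f_1 = x*y**2 + x - y - 1, LT = x*y**2.
f_2 = x**2*y + x*y + x, LT = x**2*y.

S(f_1,f_2): lcm = x**2*y**2. S = x**2 - x*y**2 + x*y - x.
  reduce S modulo (f_1, f_2):
  remainder x**2 + x*y - y - 1 ≠ 0; add g_3 = x**2 + x*y - y - 1 to the basis.

S(f_1,g_3): lcm = x**2*y**2. S = x**2 - x*y**3 - x*y - x + y**3 + y**2.
  reduce S modulo (f_1, f_2, g_3):
  remainder -x*y - x + y**3 + 1 ≠ 0; add g_4 = -x*y - x + y**3 + 1 to the basis.

S(f_2,g_3): lcm = x**2*y. S = -x*y**2 + x*y + x + y**2 + y.
  reduce S modulo (f_1, f_2, g_3, g_4):
  remainder x + y**3 + y**2 ≠ 0; add g_5 = x + y**3 + y**2 to the basis.

S(f_1,g_4): lcm = x*y**2. S = -x*y + x + y**4 - 1.
  reduce S modulo (f_1, f_2, g_3, g_4, g_5):
  remainder y**4 + y**2 + 1 ≠ 0; add g_6 = y**4 + y**2 + 1 to the basis.

The other S-polynomials (S(f_2,g_4), S(g_3,g_4), S(f_1,g_5), S(f_2,g_5), S(g_3,g_5), S(g_4,g_5), S(f_1,g_6), S(f_2,g_6), S(g_3,g_6), S(g_4,g_6), S(g_5,g_6)) all reduce to 0 modulo the current basis, so we have a Gröbner basis.
Inter-reduce: drop elements whose leading term is divisible by another's, tail-reduce, and make monic.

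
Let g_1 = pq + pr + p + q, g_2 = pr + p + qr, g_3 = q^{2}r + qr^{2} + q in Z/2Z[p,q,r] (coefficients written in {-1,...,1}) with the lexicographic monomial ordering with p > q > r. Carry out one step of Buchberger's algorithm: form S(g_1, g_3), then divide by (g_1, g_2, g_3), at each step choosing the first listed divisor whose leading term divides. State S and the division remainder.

lcm(LM(g_1), LM(g_3)) = pq^{2}r.
S = (lcm/LT(g_1))·g_1 − (lcm/LT(g_3))·g_3 = pqr + pq + q^{2}r.
Reduce S modulo (g_1, g_2, g_3) in that order:
  leading term pqr: subtract (r)·g_1 from pqr + pq + q^{2}r → pq + pr^{2} + pr + q^{2}r + qr
  leading term pq: subtract (1)·g_1 from pq + pr^{2} + pr + q^{2}r + qr → pr^{2} + p + q^{2}r + qr + q
  leading term pr^{2}: subtract (r)·g_2 from pr^{2} + p + q^{2}r + qr + q → pr + p + q^{2}r + qr^{2} + qr + q
  leading term pr: subtract (1)·g_2 from pr + p + q^{2}r + qr^{2} + qr + q → q^{2}r + qr^{2} + q
  leading term q^{2}r: subtract (1)·g_3 from q^{2}r + qr^{2} + q → 0
The remainder is 0, so this S-polynomial contributes no new basis element.
This is the inner loop of Buchberger's algorithm — each nonzero remainder becomes a new basis element.

S(g_1, g_3) = pqr + pq + q^{2}r; remainder on division = 0.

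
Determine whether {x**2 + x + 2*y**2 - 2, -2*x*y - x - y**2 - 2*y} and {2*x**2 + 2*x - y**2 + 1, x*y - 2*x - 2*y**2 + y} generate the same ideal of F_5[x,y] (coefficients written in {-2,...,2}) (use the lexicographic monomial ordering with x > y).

Yes, the ideals are equal.

For a fixed monomial order, each ideal has a unique reduced Gröbner basis; comparing bases decides equality.
Buchberger on the first generating set:
f_1 = x**2 + x + 2*y**2 - 2, LT = x**2.
f_2 = -2*x*y - x - y**2 - 2*y, LT = x*y.

S(f_1,f_2): lcm = x**2*y. S = 2*x**2 + 2*x*y**2 + 2*y**3 - 2*y.
  leading term x**2: subtract (2)·f_1 from 2*x**2 + 2*x*y**2 + 2*y**3 - 2*y → 2*x*y**2 - 2*x + 2*y**3 + y**2 - 2*y - 1
  leading term x*y**2: subtract (-y)·f_2 from 2*x*y**2 - 2*x + 2*y**3 + y**2 - 2*y - 1 → -x*y - 2*x + y**3 - y**2 - 2*y - 1
  leading term x*y: subtract (-2)·f_2 from -x*y - 2*x + y**3 - y**2 - 2*y - 1 → x + y**3 + 2*y**2 - y - 1
  leading term x: no divisor's leading term divides it; move x to the remainder.
  leading term y**3: no divisor's leading term divides it; move y**3 to the remainder.
  leading term y**2: no divisor's leading term divides it; move 2*y**2 to the remainder.
  leading term y: no divisor's leading term divides it; move -y to the remainder.
  leading term 1: no divisor's leading term divides it; move -1 to the remainder.
  remainder x + y**3 + 2*y**2 - y - 1 ≠ 0; add g_3 = x + y**3 + 2*y**2 - y - 1 to the basis.

S(f_1,g_3): lcm = x**2. S = -x*y**3 - 2*x*y**2 + x*y + 2*x + 2*y**2 - 2.
  leading term x*y**3: subtract (-2*y**2)·f_2 from -x*y**3 - 2*x*y**2 + x*y + 2*x + 2*y**2 - 2 → x*y**2 + x*y + 2*x - 2*y**4 + y**3 + 2*y**2 - 2
  leading term x*y**2: subtract (2*y)·f_2 from x*y**2 + x*y + 2*x - 2*y**4 + y**3 + 2*y**2 - 2 → -2*x*y + 2*x - 2*y**4 - 2*y**3 + y**2 - 2
  leading term x*y: subtract (1)·f_2 from -2*x*y + 2*x - 2*y**4 - 2*y**3 + y**2 - 2 → -2*x - 2*y**4 - 2*y**3 + 2*y**2 + 2*y - 2
  leading term x: subtract (-2)·g_3 from -2*x - 2*y**4 - 2*y**3 + 2*y**2 + 2*y - 2 → -2*y**4 + y**2 + 1
  leading term y**4: no divisor's leading term divides it; move -2*y**4 to the remainder.
  leading term y**2: no divisor's leading term divides it; move y**2 to the remainder.
  leading term 1: no divisor's leading term divides it; move 1 to the remainder.
  remainder -2*y**4 + y**2 + 1 ≠ 0; add g_4 = -2*y**4 + y**2 + 1 to the basis.

The other S-polynomials (S(f_2,g_3), S(f_1,g_4), S(f_2,g_4), S(g_3,g_4)) all reduce to 0 modulo the current basis, so we have a Gröbner basis.
Inter-reduce: drop elements whose leading term is divisible by another's, tail-reduce, and make monic.
Reduced Gröbner basis: {x + y**3 + 2*y**2 - y - 1, y**4 + 2*y**2 + 2}.

Buchberger on the second generating set:
h_1 = 2*x**2 + 2*x - y**2 + 1, LT = x**2.
h_2 = x*y - 2*x - 2*y**2 + y, LT = x*y.

S(h_1,h_2): lcm = x**2*y. S = 2*x**2 + 2*x*y**2 + 2*y**3 - 2*y.
  leading term x**2: subtract (1)·h_1 from 2*x**2 + 2*x*y**2 + 2*y**3 - 2*y → 2*x*y**2 - 2*x + 2*y**3 + y**2 - 2*y - 1
  leading term x*y**2: subtract (2*y)·h_2 from 2*x*y**2 - 2*x + 2*y**3 + y**2 - 2*y - 1 → -x*y - 2*x + y**3 - y**2 - 2*y - 1
  leading term x*y: subtract (-1)·h_2 from -x*y - 2*x + y**3 - y**2 - 2*y - 1 → x + y**3 + 2*y**2 - y - 1
  leading term x: no divisor's leading term divides it; move x to the remainder.
  leading term y**3: no divisor's leading term divides it; move y**3 to the remainder.
  leading term y**2: no divisor's leading term divides it; move 2*y**2 to the remainder.
  leading term y: no divisor's leading term divides it; move -y to the remainder.
  leading term 1: no divisor's leading term divides it; move -1 to the remainder.
  remainder x + y**3 + 2*y**2 - y - 1 ≠ 0; add k_3 = x + y**3 + 2*y**2 - y - 1 to the basis.

S(h_1,k_3): lcm = x**2. S = -x*y**3 - 2*x*y**2 + x*y + 2*x + 2*y**2 - 2.
  leading term x*y**3: subtract (-y**2)·h_2 from -x*y**3 - 2*x*y**2 + x*y + 2*x + 2*y**2 - 2 → x*y**2 + x*y + 2*x - 2*y**4 + y**3 + 2*y**2 - 2
  leading term x*y**2: subtract (y)·h_2 from x*y**2 + x*y + 2*x - 2*y**4 + y**3 + 2*y**2 - 2 → -2*x*y + 2*x - 2*y**4 - 2*y**3 + y**2 - 2
  leading term x*y: subtract (-2)·h_2 from -2*x*y + 2*x - 2*y**4 - 2*y**3 + y**2 - 2 → -2*x - 2*y**4 - 2*y**3 + 2*y**2 + 2*y - 2
  leading term x: subtract (-2)·k_3 from -2*x - 2*y**4 - 2*y**3 + 2*y**2 + 2*y - 2 → -2*y**4 + y**2 + 1
  leading term y**4: no divisor's leading term divides it; move -2*y**4 to the remainder.
  leading term y**2: no divisor's leading term divides it; move y**2 to the remainder.
  leading term 1: no divisor's leading term divides it; move 1 to the remainder.
  remainder -2*y**4 + y**2 + 1 ≠ 0; add k_4 = -2*y**4 + y**2 + 1 to the basis.

The other S-polynomials (S(h_2,k_3), S(h_1,k_4), S(h_2,k_4), S(k_3,k_4)) all reduce to 0 modulo the current basis, so we have a Gröbner basis.
Inter-reduce: drop elements whose leading term is divisible by another's, tail-reduce, and make monic.
Reduced Gröbner basis: {x + y**3 + 2*y**2 - y - 1, y**4 + 2*y**2 + 2}.

Same reduced basis, so the two generating sets span the same ideal.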